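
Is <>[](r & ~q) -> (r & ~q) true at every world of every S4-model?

No, not valid

Tableau for the negation ~(<>[](r & ~q) -> (r & ~q)):
1. ~(<>[](r & ~q) -> (r & ~q)), 0
2. <>[](r & ~q), 0   [~->-rule on 1]
3. ~(r & ~q), 0   [~->-rule on 1]
4. q, 0   [~&-rule on 3 (branches; this branch)]
5. [](r & ~q), 1   [<>-rule on 2: fresh world 1, 0R1]
6. r & ~q, 1   [[]-rule on 5 via 1R1]
7. r, 1   [&-rule on 6]
8. ~q, 1   [&-rule on 6]
Accessibility: 0R0, 0R1, 1R1
The negation has an open branch (countermodel exists).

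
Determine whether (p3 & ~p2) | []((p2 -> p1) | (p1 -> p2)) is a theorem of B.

Tableau for the negation ~((p3 & ~p2) | []((p2 -> p1) | (p1 -> p2))):
1. ~((p3 & ~p2) | []((p2 -> p1) | (p1 -> p2))), 0
2. ~(p3 & ~p2), 0
3. ~[]((p2 -> p1) | (p1 -> p2)), 0
4. p2, 0
5. ~((p2 -> p1) | (p1 -> p2)), 1
6. ~(p2 -> p1), 1
7. ~(p1 -> p2), 1
8. p2, 1
9. ~p1, 1
10. p1, 1
11. ~p2, 1
Accessibility: 0R0, 0R1, 1R0, 1R1
Branch closes: p1 and ~p1 both at 1.
All branches of the negation close; one closing branch shown above.

Yes, valid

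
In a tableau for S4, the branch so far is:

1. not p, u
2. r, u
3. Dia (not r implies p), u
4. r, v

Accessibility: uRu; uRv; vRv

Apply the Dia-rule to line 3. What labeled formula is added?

a fresh world w with uRw, and not r implies p at w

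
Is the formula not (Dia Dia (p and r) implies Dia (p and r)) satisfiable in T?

Satisfiable (open branch found)

1. not (Dia Dia (p and r) implies Dia (p and r)), 0
2. Dia Dia (p and r), 0
3. not Dia (p and r), 0
4. not (p and r), 0
5. not r, 0
6. Dia (p and r), 1
7. not (p and r), 1
8. not r, 1
9. p and r, 2
10. p, 2
11. r, 2
Accessibility: 0R0, 0R1, 1R1, 1R2, 2R2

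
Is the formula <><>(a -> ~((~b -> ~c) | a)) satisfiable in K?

1. <><>(a -> ~((~b -> ~c) | a)), u
2. <>(a -> ~((~b -> ~c) | a)), v   [<>-rule on 1: fresh world v, uRv]
3. a -> ~((~b -> ~c) | a), w   [<>-rule on 2: fresh world w, vRw]
4. ~((~b -> ~c) | a), w   [->-rule on 3 (branches; this branch)]
5. ~(~b -> ~c), w   [~|-rule on 4]
6. ~a, w   [~|-rule on 4]
7. ~b, w   [~->-rule on 5]
8. c, w   [~->-rule on 5]
Accessibility: uRv, vRw

Satisfiable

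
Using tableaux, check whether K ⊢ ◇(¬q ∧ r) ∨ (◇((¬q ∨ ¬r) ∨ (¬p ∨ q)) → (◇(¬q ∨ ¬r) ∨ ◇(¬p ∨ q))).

Tableau for the negation ¬(◇(¬q ∧ r) ∨ (◇((¬q ∨ ¬r) ∨ (¬p ∨ q)) → (◇(¬q ∨ ¬r) ∨ ◇(¬p ∨ q)))):
1. ¬(◇(¬q ∧ r) ∨ (◇((¬q ∨ ¬r) ∨ (¬p ∨ q)) → (◇(¬q ∨ ¬r) ∨ ◇(¬p ∨ q)))), u
2. ¬◇(¬q ∧ r), u
3. ¬(◇((¬q ∨ ¬r) ∨ (¬p ∨ q)) → (◇(¬q ∨ ¬r) ∨ ◇(¬p ∨ q))), u
4. ◇((¬q ∨ ¬r) ∨ (¬p ∨ q)), u
5. ¬(◇(¬q ∨ ¬r) ∨ ◇(¬p ∨ q)), u
6. ¬◇(¬q ∨ ¬r), u
7. ¬◇(¬p ∨ q), u
8. (¬q ∨ ¬r) ∨ (¬p ∨ q), v
9. ¬(¬q ∧ r), v
10. ¬(¬q ∨ ¬r), v
11. q, v
12. r, v
13. ¬(¬p ∨ q), v
14. p, v
15. ¬q, v
Accessibility: uRv
Branch closes: q and ¬q both at v.
All branches of the negation close; one closing branch shown above.

Yes, valid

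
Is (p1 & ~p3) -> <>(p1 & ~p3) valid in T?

Tableau for the negation ~((p1 & ~p3) -> <>(p1 & ~p3)):
1. ~((p1 & ~p3) -> <>(p1 & ~p3)), u
2. p1 & ~p3, u   [~->-rule on 1]
3. ~<>(p1 & ~p3), u   [~->-rule on 1]
4. p1, u   [&-rule on 2]
5. ~p3, u   [&-rule on 2]
6. ~(p1 & ~p3), u   [~<>-rule on 3 via uRu]
7. p3, u   [~&-rule on 6 (branches; this branch)]
Accessibility: uRu
Branch closes: p3 and ~p3 both at u.
Every branch of the negation's tableau closes; the branch above is one of them.

Valid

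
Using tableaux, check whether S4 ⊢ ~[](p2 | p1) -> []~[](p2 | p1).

Tableau for the negation ~(~[](p2 | p1) -> []~[](p2 | p1)):
1. ~(~[](p2 | p1) -> []~[](p2 | p1)), 0
2. ~[](p2 | p1), 0
3. ~[]~[](p2 | p1), 0
4. ~(p2 | p1), 1
5. ~p2, 1
6. ~p1, 1
7. [](p2 | p1), 2
8. p2 | p1, 2
9. p1, 2
Accessibility: 0R0, 0R1, 0R2, 1R1, 2R2
The negation has an open branch (countermodel exists).

Not valid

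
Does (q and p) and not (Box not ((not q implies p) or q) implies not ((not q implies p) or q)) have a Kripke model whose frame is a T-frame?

1. (q and p) and not (Box not ((not q implies p) or q) implies not ((not q implies p) or q)), u
2. q and p, u
3. not (Box not ((not q implies p) or q) implies not ((not q implies p) or q)), u
4. q, u
5. p, u
6. Box not ((not q implies p) or q), u
7. (not q implies p) or q, u
8. not ((not q implies p) or q), u
9. not (not q implies p), u
10. not q, u
Accessibility: uRu
Branch closes: q and not q both at u.
Every branch closes; the branch above is one of them.

Unsatisfiable (every branch closes)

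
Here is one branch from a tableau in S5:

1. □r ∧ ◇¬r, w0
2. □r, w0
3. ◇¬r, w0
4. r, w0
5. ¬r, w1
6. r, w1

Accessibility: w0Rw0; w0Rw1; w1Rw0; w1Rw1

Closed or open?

Closed

Both r and ¬r appear at w1.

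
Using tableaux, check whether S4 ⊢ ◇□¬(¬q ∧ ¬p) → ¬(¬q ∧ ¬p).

Tableau for the negation ¬(◇□¬(¬q ∧ ¬p) → ¬(¬q ∧ ¬p)):
1. ¬(◇□¬(¬q ∧ ¬p) → ¬(¬q ∧ ¬p)), 0
2. ◇□¬(¬q ∧ ¬p), 0
3. ¬q ∧ ¬p, 0
4. ¬q, 0
5. ¬p, 0
6. □¬(¬q ∧ ¬p), 1
7. ¬(¬q ∧ ¬p), 1
8. p, 1
Accessibility: 0R0, 0R1, 1R1
The negation has an open branch (countermodel exists).

No, not valid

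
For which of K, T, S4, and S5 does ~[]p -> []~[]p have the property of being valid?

S5

S4-tableau for the negation ~(~[]p -> []~[]p):
1. ~(~[]p -> []~[]p), w0
2. ~[]p, w0
3. ~[]~[]p, w0
4. ~p, w1
5. []p, w2
6. p, w2
Accessibility: w0Rw0, w0Rw1, w0Rw2, w1Rw1, w2Rw2
Complete open branch: countermodel on an S4-frame, so not valid in S4, nor in K, T (the same frame is also a K-frame and a T-frame).
S5-tableau for the negation ~(~[]p -> []~[]p):
1. ~(~[]p -> []~[]p), w0
2. ~[]p, w0
3. ~[]~[]p, w0
4. ~p, w1
5. []p, w2
6. p, w0
7. p, w1
Accessibility: w0Rw0, w0Rw1, w0Rw2, w1Rw0, w1Rw1, w1Rw2, w2Rw0, w2Rw1, w2Rw2
Branch closes: p and ~p both at w1.
Every branch closes (one shown): valid in S5.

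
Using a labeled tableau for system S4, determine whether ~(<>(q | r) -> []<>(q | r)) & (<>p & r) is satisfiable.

Yes, satisfiable

1. ~(<>(q | r) -> []<>(q | r)) & (<>p & r), w0
2. ~(<>(q | r) -> []<>(q | r)), w0   [&-rule on 1]
3. <>p & r, w0   [&-rule on 1]
4. <>(q | r), w0   [~->-rule on 2]
5. ~[]<>(q | r), w0   [~->-rule on 2]
6. <>p, w0   [&-rule on 3]
7. r, w0   [&-rule on 3]
8. q | r, w1   [<>-rule on 4: fresh world w1, w0Rw1]
9. r, w1   [|-rule on 8 (branches; this branch)]
10. ~<>(q | r), w2   [~[]-rule on 5: fresh world w2, w0Rw2]
11. ~(q | r), w2   [~<>-rule on 10 via w2Rw2]
12. ~q, w2   [~|-rule on 11]
13. ~r, w2   [~|-rule on 11]
14. p, w3   [<>-rule on 6: fresh world w3, w0Rw3]
Accessibility: w0Rw0, w0Rw1, w0Rw2, w0Rw3, w1Rw1, w2Rw2, w3Rw3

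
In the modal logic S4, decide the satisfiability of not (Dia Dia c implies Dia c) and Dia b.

1. not (Dia Dia c implies Dia c) and Dia b, w0
2. not (Dia Dia c implies Dia c), w0
3. Dia b, w0
4. Dia Dia c, w0
5. not Dia c, w0
6. not c, w0
7. b, w1
8. not c, w1
9. Dia c, w2
10. not c, w2
11. c, w3
12. not c, w3
Accessibility: w0Rw0, w0Rw1, w0Rw2, w0Rw3, w1Rw1, w2Rw2, w2Rw3, w3Rw3
Branch closes: c and not c both at w3.
Every branch closes; the branch above is one of them.

Unsatisfiable (every branch closes)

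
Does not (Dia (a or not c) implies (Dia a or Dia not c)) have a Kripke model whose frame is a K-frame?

Unsatisfiable

1. not (Dia (a or not c) implies (Dia a or Dia not c)), 0
2. Dia (a or not c), 0   [neg-implies-rule on 1]
3. not (Dia a or Dia not c), 0   [neg-implies-rule on 1]
4. not Dia a, 0   [neg-or-rule on 3]
5. not Dia not c, 0   [neg-or-rule on 3]
6. a or not c, 1   [Dia-rule on 2: fresh world 1, 0R1]
7. not a, 1   [neg-Dia-rule on 4 via 0R1]
8. c, 1   [neg-Dia-rule on 5 via 0R1]
9. not c, 1   [or-rule on 6 (branches; this branch)]
Accessibility: 0R1
Branch closes: c and not c both at 1.
All branches of the tableau close; one closing branch shown above.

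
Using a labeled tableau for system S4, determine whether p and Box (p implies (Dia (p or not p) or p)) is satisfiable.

1. p and Box (p implies (Dia (p or not p) or p)), w0
2. p, w0   [and-rule on 1]
3. Box (p implies (Dia (p or not p) or p)), w0   [and-rule on 1]
4. p implies (Dia (p or not p) or p), w0   [Box-rule on 3 via w0Rw0]
5. Dia (p or not p) or p, w0   [implies-rule on 4 (branches; this branch)]
Accessibility: w0Rw0

Satisfiable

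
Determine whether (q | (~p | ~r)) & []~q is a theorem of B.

Tableau for the negation ~((q | (~p | ~r)) & []~q):
1. ~((q | (~p | ~r)) & []~q), u
2. ~[]~q, u
3. q, v
Accessibility: uRu, uRv, vRu, vRv
The negation has an open branch (countermodel exists).

Invalid (countermodel exists)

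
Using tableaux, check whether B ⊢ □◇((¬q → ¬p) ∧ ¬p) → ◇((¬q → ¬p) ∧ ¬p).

Tableau for the negation ¬(□◇((¬q → ¬p) ∧ ¬p) → ◇((¬q → ¬p) ∧ ¬p)):
1. ¬(□◇((¬q → ¬p) ∧ ¬p) → ◇((¬q → ¬p) ∧ ¬p)), w0
2. □◇((¬q → ¬p) ∧ ¬p), w0
3. ¬◇((¬q → ¬p) ∧ ¬p), w0
4. ◇((¬q → ¬p) ∧ ¬p), w0
5. ¬((¬q → ¬p) ∧ ¬p), w0
6. ¬(¬q → ¬p), w0
7. ¬q, w0
8. p, w0
9. (¬q → ¬p) ∧ ¬p, w1
10. ¬q → ¬p, w1
11. ¬p, w1
12. ◇((¬q → ¬p) ∧ ¬p), w1
13. ¬((¬q → ¬p) ∧ ¬p), w1
14. ¬(¬q → ¬p), w1
15. ¬q, w1
16. p, w1
Accessibility: w0Rw0, w0Rw1, w1Rw0, w1Rw1
Branch closes: p and ¬p both at w1.
All branches of the negation close; one closing branch shown above.

Yes, valid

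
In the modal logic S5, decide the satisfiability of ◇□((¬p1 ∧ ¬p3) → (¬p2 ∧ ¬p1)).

Yes, satisfiable

1. ◇□((¬p1 ∧ ¬p3) → (¬p2 ∧ ¬p1)), u
2. □((¬p1 ∧ ¬p3) → (¬p2 ∧ ¬p1)), v
3. (¬p1 ∧ ¬p3) → (¬p2 ∧ ¬p1), u
4. (¬p1 ∧ ¬p3) → (¬p2 ∧ ¬p1), v
5. ¬p2 ∧ ¬p1, u
6. ¬p2, u
7. ¬p1, u
8. ¬p2 ∧ ¬p1, v
9. ¬p2, v
10. ¬p1, v
Accessibility: uRu, uRv, vRu, vRv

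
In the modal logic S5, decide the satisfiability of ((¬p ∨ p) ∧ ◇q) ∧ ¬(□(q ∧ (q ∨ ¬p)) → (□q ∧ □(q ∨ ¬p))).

Unsatisfiable (every branch closes)

1. ((¬p ∨ p) ∧ ◇q) ∧ ¬(□(q ∧ (q ∨ ¬p)) → (□q ∧ □(q ∨ ¬p))), u
2. (¬p ∨ p) ∧ ◇q, u   [∧-rule on 1]
3. ¬(□(q ∧ (q ∨ ¬p)) → (□q ∧ □(q ∨ ¬p))), u   [∧-rule on 1]
4. ¬p ∨ p, u   [∧-rule on 2]
5. ◇q, u   [∧-rule on 2]
6. □(q ∧ (q ∨ ¬p)), u   [¬→-rule on 3]
7. ¬(□q ∧ □(q ∨ ¬p)), u   [¬→-rule on 3]
8. q ∧ (q ∨ ¬p), u   [□-rule on 6 via uRu]
9. q, u   [∧-rule on 8]
10. q ∨ ¬p, u   [∧-rule on 8]
11. p, u   [∨-rule on 4 (branches; this branch)]
12. ¬□(q ∨ ¬p), u   [¬∧-rule on 7 (branches; this branch)]
13. q, v   [◇-rule on 5: fresh world v, uRv]
14. q ∧ (q ∨ ¬p), v   [□-rule on 6 via uRv]
15. q ∨ ¬p, v   [∧-rule on 14]
16. ¬p, v   [∨-rule on 15 (branches; this branch)]
17. ¬(q ∨ ¬p), w   [¬□-rule on 12: fresh world w, uRw]
18. ¬q, w   [¬∨-rule on 17]
19. p, w   [¬∨-rule on 17]
20. q ∧ (q ∨ ¬p), w   [□-rule on 6 via uRw]
21. q, w   [∧-rule on 20]
22. q ∨ ¬p, w   [∧-rule on 20]
Accessibility: uRu, uRv, uRw, vRu, vRv, vRw, wRu, wRv, wRw
Branch closes: q and ¬q both at w.
All branches of the tableau close; one closing branch shown above.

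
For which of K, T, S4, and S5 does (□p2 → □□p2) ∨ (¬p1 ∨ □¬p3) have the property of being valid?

S4, S5

S4-tableau for the negation ¬((□p2 → □□p2) ∨ (¬p1 ∨ □¬p3)):
1. ¬((□p2 → □□p2) ∨ (¬p1 ∨ □¬p3)), w0
2. ¬(□p2 → □□p2), w0   [¬∨-rule on 1]
3. ¬(¬p1 ∨ □¬p3), w0   [¬∨-rule on 1]
4. □p2, w0   [¬→-rule on 2]
5. ¬□□p2, w0   [¬→-rule on 2]
6. p1, w0   [¬∨-rule on 3]
7. ¬□¬p3, w0   [¬∨-rule on 3]
8. p2, w0   [□-rule on 4 via w0Rw0]
9. ¬□p2, w1   [¬□-rule on 5: fresh world w1, w0Rw1]
10. p2, w1   [□-rule on 4 via w0Rw1]
11. p3, w2   [¬□-rule on 7: fresh world w2, w0Rw2]
12. p2, w2   [□-rule on 4 via w0Rw2]
13. ¬p2, w3   [¬□-rule on 9: fresh world w3, w1Rw3]
14. p2, w3   [□-rule on 4 via w0Rw3]
Accessibility: w0Rw0, w0Rw1, w0Rw2, w0Rw3, w1Rw1, w1Rw3, w2Rw2, w3Rw3
Branch closes: p2 and ¬p2 both at w3.
Every branch closes (one shown): valid in S4, hence also in S5 (every theorem of S4 is a theorem of S5).
T-tableau for the negation ¬((□p2 → □□p2) ∨ (¬p1 ∨ □¬p3)):
1. ¬((□p2 → □□p2) ∨ (¬p1 ∨ □¬p3)), w0
2. ¬(□p2 → □□p2), w0   [¬∨-rule on 1]
3. ¬(¬p1 ∨ □¬p3), w0   [¬∨-rule on 1]
4. □p2, w0   [¬→-rule on 2]
5. ¬□□p2, w0   [¬→-rule on 2]
6. p1, w0   [¬∨-rule on 3]
7. ¬□¬p3, w0   [¬∨-rule on 3]
8. p2, w0   [□-rule on 4 via w0Rw0]
9. ¬□p2, w1   [¬□-rule on 5: fresh world w1, w0Rw1]
10. p2, w1   [□-rule on 4 via w0Rw1]
11. p3, w2   [¬□-rule on 7: fresh world w2, w0Rw2]
12. p2, w2   [□-rule on 4 via w0Rw2]
13. ¬p2, w3   [¬□-rule on 9: fresh world w3, w1Rw3]
Accessibility: w0Rw0, w0Rw1, w0Rw2, w1Rw1, w1Rw3, w2Rw2, w3Rw3
Complete open branch: countermodel on a T-frame, so not valid in T, nor in K (the same frame is also a K-frame).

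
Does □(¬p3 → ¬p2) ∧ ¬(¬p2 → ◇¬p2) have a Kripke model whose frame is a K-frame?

Satisfiable

1. □(¬p3 → ¬p2) ∧ ¬(¬p2 → ◇¬p2), 0
2. □(¬p3 → ¬p2), 0
3. ¬(¬p2 → ◇¬p2), 0
4. ¬p2, 0
5. ¬◇¬p2, 0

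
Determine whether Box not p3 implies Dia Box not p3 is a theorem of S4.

Yes, valid

Tableau for the negation not (Box not p3 implies Dia Box not p3):
1. not (Box not p3 implies Dia Box not p3), 0
2. Box not p3, 0
3. not Dia Box not p3, 0
4. not p3, 0
5. not Box not p3, 0
6. p3, 1
7. not p3, 1
Accessibility: 0R0, 0R1, 1R1
Branch closes: p3 and not p3 both at 1.
All branches of the negation close; one closing branch shown above.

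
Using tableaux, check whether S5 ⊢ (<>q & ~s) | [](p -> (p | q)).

Valid

Tableau for the negation ~((<>q & ~s) | [](p -> (p | q))):
1. ~((<>q & ~s) | [](p -> (p | q))), w0
2. ~(<>q & ~s), w0
3. ~[](p -> (p | q)), w0
4. ~<>q, w0
5. ~q, w0
6. ~(p -> (p | q)), w1
7. p, w1
8. ~(p | q), w1
9. ~p, w1
10. ~q, w1
Accessibility: w0Rw0, w0Rw1, w1Rw0, w1Rw1
Branch closes: p and ~p both at w1.
All branches of the negation close; one closing branch shown above.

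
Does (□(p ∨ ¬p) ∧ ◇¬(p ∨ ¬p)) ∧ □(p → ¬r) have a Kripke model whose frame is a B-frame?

No, unsatisfiable

1. (□(p ∨ ¬p) ∧ ◇¬(p ∨ ¬p)) ∧ □(p → ¬r), w0
2. □(p ∨ ¬p) ∧ ◇¬(p ∨ ¬p), w0
3. □(p → ¬r), w0
4. □(p ∨ ¬p), w0
5. ◇¬(p ∨ ¬p), w0
6. p → ¬r, w0
7. p ∨ ¬p, w0
8. ¬r, w0
9. ¬p, w0
10. ¬(p ∨ ¬p), w1
11. ¬p, w1
12. p, w1
Accessibility: w0Rw0, w0Rw1, w1Rw0, w1Rw1
Branch closes: p and ¬p both at w1.
Every branch closes; the branch above is one of them.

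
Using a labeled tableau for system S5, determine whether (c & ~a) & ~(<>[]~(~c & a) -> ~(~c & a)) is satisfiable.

No, unsatisfiable

1. (c & ~a) & ~(<>[]~(~c & a) -> ~(~c & a)), 0
2. c & ~a, 0
3. ~(<>[]~(~c & a) -> ~(~c & a)), 0
4. c, 0
5. ~a, 0
6. <>[]~(~c & a), 0
7. ~c & a, 0
8. ~c, 0
9. a, 0
Accessibility: 0R0
Branch closes: c and ~c both at 0.
All branches of the tableau close; one closing branch shown above.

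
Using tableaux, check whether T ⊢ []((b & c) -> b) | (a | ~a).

Tableau for the negation ~([]((b & c) -> b) | (a | ~a)):
1. ~([]((b & c) -> b) | (a | ~a)), u
2. ~[]((b & c) -> b), u
3. ~(a | ~a), u
4. ~a, u
5. a, u
Accessibility: uRu
Branch closes: a and ~a both at u.
All branches of the negation close; one closing branch shown above.

Valid in T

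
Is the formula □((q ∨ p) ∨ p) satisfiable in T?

1. □((q ∨ p) ∨ p), w0
2. (q ∨ p) ∨ p, w0
3. p, w0
Accessibility: w0Rw0

Satisfiable (open branch found)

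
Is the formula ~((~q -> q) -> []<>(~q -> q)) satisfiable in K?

1. ~((~q -> q) -> []<>(~q -> q)), u
2. ~q -> q, u
3. ~[]<>(~q -> q), u
4. q, u
5. ~<>(~q -> q), v
Accessibility: uRv

Satisfiable (open branch found)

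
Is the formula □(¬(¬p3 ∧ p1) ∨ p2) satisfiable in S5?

Satisfiable

1. □(¬(¬p3 ∧ p1) ∨ p2), 0
2. ¬(¬p3 ∧ p1) ∨ p2, 0
3. p2, 0
Accessibility: 0R0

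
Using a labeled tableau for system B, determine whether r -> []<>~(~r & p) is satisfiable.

1. r -> []<>~(~r & p), w0
2. []<>~(~r & p), w0   [->-rule on 1 (branches; this branch)]
3. <>~(~r & p), w0   [[]-rule on 2 via w0Rw0]
4. ~(~r & p), w1   [<>-rule on 3: fresh world w1, w0Rw1]
5. <>~(~r & p), w1   [[]-rule on 2 via w0Rw1]
6. ~p, w1   [~&-rule on 4 (branches; this branch)]
7. ~(~r & p), w2   [<>-rule on 5: fresh world w2, w1Rw2]
8. ~p, w2   [~&-rule on 7 (branches; this branch)]
Accessibility: w0Rw0, w0Rw1, w1Rw0, w1Rw1, w1Rw2, w2Rw1, w2Rw2

Yes, satisfiable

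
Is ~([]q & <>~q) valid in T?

Tableau for the negation []q & <>~q:
1. []q & <>~q, 0
2. []q, 0
3. <>~q, 0
4. q, 0
5. ~q, 1
6. q, 1
Accessibility: 0R0, 0R1, 1R1
Branch closes: q and ~q both at 1.
Every branch of the negation's tableau closes; the branch above is one of them.

Yes, valid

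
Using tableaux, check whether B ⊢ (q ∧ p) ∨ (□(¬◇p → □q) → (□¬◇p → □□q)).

Valid

Tableau for the negation ¬((q ∧ p) ∨ (□(¬◇p → □q) → (□¬◇p → □□q))):
1. ¬((q ∧ p) ∨ (□(¬◇p → □q) → (□¬◇p → □□q))), 0
2. ¬(q ∧ p), 0
3. ¬(□(¬◇p → □q) → (□¬◇p → □□q)), 0
4. □(¬◇p → □q), 0
5. ¬(□¬◇p → □□q), 0
6. □¬◇p, 0
7. ¬□□q, 0
8. ¬◇p → □q, 0
9. ¬◇p, 0
10. ¬p, 0
11. □q, 0
12. q, 0
13. ¬□q, 1
14. ¬◇p → □q, 1
15. ¬◇p, 1
16. ¬p, 1
17. q, 1
18. ◇p, 1
19. ¬q, 2
20. ¬p, 2
21. p, 3
22. ¬p, 3
Accessibility: 0R0, 0R1, 1R0, 1R1, 1R2, 1R3, 2R1, 2R2, 3R1, 3R3
Branch closes: p and ¬p both at 3.
All branches of the negation close; one closing branch shown above.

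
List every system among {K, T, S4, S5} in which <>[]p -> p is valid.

S4-tableau for the negation ~(<>[]p -> p):
1. ~(<>[]p -> p), 0
2. <>[]p, 0   [~->-rule on 1]
3. ~p, 0   [~->-rule on 1]
4. []p, 1   [<>-rule on 2: fresh world 1, 0R1]
5. p, 1   [[]-rule on 4 via 1R1]
Accessibility: 0R0, 0R1, 1R1
Complete open branch: countermodel on an S4-frame, so not valid in S4, nor in K, T (the same frame is also a K-frame and a T-frame).
S5-tableau for the negation ~(<>[]p -> p):
1. ~(<>[]p -> p), 0
2. <>[]p, 0   [~->-rule on 1]
3. ~p, 0   [~->-rule on 1]
4. []p, 1   [<>-rule on 2: fresh world 1, 0R1]
5. p, 0   [[]-rule on 4 via 1R0]
Accessibility: 0R0, 0R1, 1R0, 1R1
Branch closes: p and ~p both at 0.
Every branch closes (one shown): valid in S5.

S5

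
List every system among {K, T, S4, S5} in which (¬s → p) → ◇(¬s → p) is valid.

K-tableau for the negation ¬((¬s → p) → ◇(¬s → p)):
1. ¬((¬s → p) → ◇(¬s → p)), u
2. ¬s → p, u
3. ¬◇(¬s → p), u
4. p, u
Complete open branch: countermodel on a K-frame, so not valid in K.
T-tableau for the negation ¬((¬s → p) → ◇(¬s → p)):
1. ¬((¬s → p) → ◇(¬s → p)), u
2. ¬s → p, u
3. ¬◇(¬s → p), u
4. ¬(¬s → p), u
5. ¬s, u
6. ¬p, u
7. p, u
Accessibility: uRu
Branch closes: p and ¬p both at u.
Every branch closes (one shown): valid in T, hence also in S4, S5 (every theorem of T is a theorem of S4 and S5).

T, S4, S5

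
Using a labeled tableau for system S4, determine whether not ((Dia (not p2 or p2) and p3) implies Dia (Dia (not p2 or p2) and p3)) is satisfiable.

1. not ((Dia (not p2 or p2) and p3) implies Dia (Dia (not p2 or p2) and p3)), u
2. Dia (not p2 or p2) and p3, u
3. not Dia (Dia (not p2 or p2) and p3), u
4. Dia (not p2 or p2), u
5. p3, u
6. not (Dia (not p2 or p2) and p3), u
7. not Dia (not p2 or p2), u
8. not (not p2 or p2), u
9. p2, u
10. not p2, u
Accessibility: uRu
Branch closes: p2 and not p2 both at u.
(One branch shown.) All branches close.

Unsatisfiable (every branch closes)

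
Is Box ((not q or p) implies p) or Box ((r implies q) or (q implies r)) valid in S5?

Tableau for the negation not (Box ((not q or p) implies p) or Box ((r implies q) or (q implies r))):
1. not (Box ((not q or p) implies p) or Box ((r implies q) or (q implies r))), 0
2. not Box ((not q or p) implies p), 0   [neg-or-rule on 1]
3. not Box ((r implies q) or (q implies r)), 0   [neg-or-rule on 1]
4. not ((not q or p) implies p), 1   [neg-Box-rule on 2: fresh world 1, 0R1]
5. not q or p, 1   [neg-implies-rule on 4]
6. not p, 1   [neg-implies-rule on 4]
7. not q, 1   [or-rule on 5 (branches; this branch)]
8. not ((r implies q) or (q implies r)), 2   [neg-Box-rule on 3: fresh world 2, 0R2]
9. not (r implies q), 2   [neg-or-rule on 8]
10. not (q implies r), 2   [neg-or-rule on 8]
11. r, 2   [neg-implies-rule on 9]
12. not q, 2   [neg-implies-rule on 9]
13. q, 2   [neg-implies-rule on 10]
14. not r, 2   [neg-implies-rule on 10]
Accessibility: 0R0, 0R1, 0R2, 1R0, 1R1, 1R2, 2R0, 2R1, 2R2
Branch closes: q and not q both at 2.
Every branch of the negation's tableau closes; the branch above is one of them.

Yes, valid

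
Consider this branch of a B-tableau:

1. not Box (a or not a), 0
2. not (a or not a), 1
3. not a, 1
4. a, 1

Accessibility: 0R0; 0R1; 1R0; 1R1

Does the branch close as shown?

Closed

Both a and not a appear at 1.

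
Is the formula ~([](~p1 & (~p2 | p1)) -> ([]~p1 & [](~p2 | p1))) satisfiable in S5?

Unsatisfiable

1. ~([](~p1 & (~p2 | p1)) -> ([]~p1 & [](~p2 | p1))), w0
2. [](~p1 & (~p2 | p1)), w0
3. ~([]~p1 & [](~p2 | p1)), w0
4. ~p1 & (~p2 | p1), w0
5. ~p1, w0
6. ~p2 | p1, w0
7. ~[](~p2 | p1), w0
8. ~p2, w0
9. ~(~p2 | p1), w1
10. p2, w1
11. ~p1, w1
12. ~p1 & (~p2 | p1), w1
13. ~p2 | p1, w1
14. p1, w1
Accessibility: w0Rw0, w0Rw1, w1Rw0, w1Rw1
Branch closes: p1 and ~p1 both at w1.
All branches of the tableau close; one closing branch shown above.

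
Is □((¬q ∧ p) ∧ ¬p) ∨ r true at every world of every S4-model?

Tableau for the negation ¬(□((¬q ∧ p) ∧ ¬p) ∨ r):
1. ¬(□((¬q ∧ p) ∧ ¬p) ∨ r), 0
2. ¬□((¬q ∧ p) ∧ ¬p), 0
3. ¬r, 0
4. ¬((¬q ∧ p) ∧ ¬p), 1
5. p, 1
Accessibility: 0R0, 0R1, 1R1
The negation has an open branch (countermodel exists).

No, not valid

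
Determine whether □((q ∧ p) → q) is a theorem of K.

Yes, valid

Tableau for the negation ¬□((q ∧ p) → q):
1. ¬□((q ∧ p) → q), 0
2. ¬((q ∧ p) → q), 1
3. q ∧ p, 1
4. ¬q, 1
5. q, 1
6. p, 1
Accessibility: 0R1
Branch closes: q and ¬q both at 1.
All branches of the negation close; one closing branch shown above.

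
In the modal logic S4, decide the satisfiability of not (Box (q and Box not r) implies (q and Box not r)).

Unsatisfiable (every branch closes)

1. not (Box (q and Box not r) implies (q and Box not r)), w0
2. Box (q and Box not r), w0   [neg-implies-rule on 1]
3. not (q and Box not r), w0   [neg-implies-rule on 1]
4. q and Box not r, w0   [Box-rule on 2 via w0Rw0]
5. q, w0   [and-rule on 4]
6. Box not r, w0   [and-rule on 4]
7. not r, w0   [Box-rule on 6 via w0Rw0]
8. not Box not r, w0   [neg-and-rule on 3 (branches; this branch)]
9. r, w1   [neg-Box-rule on 8: fresh world w1, w0Rw1]
10. q and Box not r, w1   [Box-rule on 2 via w0Rw1]
11. q, w1   [and-rule on 10]
12. Box not r, w1   [and-rule on 10]
13. not r, w1   [Box-rule on 6 via w0Rw1]
Accessibility: w0Rw0, w0Rw1, w1Rw1
Branch closes: r and not r both at w1.
All branches of the tableau close; one closing branch shown above.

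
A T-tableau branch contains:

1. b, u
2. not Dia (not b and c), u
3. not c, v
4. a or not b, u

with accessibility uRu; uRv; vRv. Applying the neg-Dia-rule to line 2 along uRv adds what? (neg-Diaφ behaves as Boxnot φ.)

not (not b and c), v

neg-Diaφ behaves as Boxnot φ: propagate the negated body to each accessible world.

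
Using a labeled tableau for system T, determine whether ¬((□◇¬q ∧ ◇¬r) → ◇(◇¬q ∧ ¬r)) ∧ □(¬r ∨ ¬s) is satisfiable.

Unsatisfiable (every branch closes)

1. ¬((□◇¬q ∧ ◇¬r) → ◇(◇¬q ∧ ¬r)) ∧ □(¬r ∨ ¬s), 0
2. ¬((□◇¬q ∧ ◇¬r) → ◇(◇¬q ∧ ¬r)), 0
3. □(¬r ∨ ¬s), 0
4. □◇¬q ∧ ◇¬r, 0
5. ¬◇(◇¬q ∧ ¬r), 0
6. □◇¬q, 0
7. ◇¬r, 0
8. ¬r ∨ ¬s, 0
9. ¬(◇¬q ∧ ¬r), 0
10. ◇¬q, 0
11. ¬s, 0
12. r, 0
13. ¬r, 1
14. ¬r ∨ ¬s, 1
15. ¬(◇¬q ∧ ¬r), 1
16. ◇¬q, 1
17. ¬s, 1
18. ¬◇¬q, 1
19. q, 1
20. ¬q, 2
21. ¬r ∨ ¬s, 2
22. ¬(◇¬q ∧ ¬r), 2
23. ◇¬q, 2
24. ¬s, 2
25. r, 2
26. ¬q, 3
27. q, 3
Accessibility: 0R0, 0R1, 0R2, 1R1, 1R3, 2R2, 3R3
Branch closes: q and ¬q both at 3.
(One branch shown.) All branches close.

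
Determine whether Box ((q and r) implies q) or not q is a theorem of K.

Tableau for the negation not (Box ((q and r) implies q) or not q):
1. not (Box ((q and r) implies q) or not q), u
2. not Box ((q and r) implies q), u
3. q, u
4. not ((q and r) implies q), v
5. q and r, v
6. not q, v
7. q, v
8. r, v
Accessibility: uRv
Branch closes: q and not q both at v.
Every branch of the negation's tableau closes; the branch above is one of them.

Yes, valid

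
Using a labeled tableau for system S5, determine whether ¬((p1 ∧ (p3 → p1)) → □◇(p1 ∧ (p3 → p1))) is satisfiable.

1. ¬((p1 ∧ (p3 → p1)) → □◇(p1 ∧ (p3 → p1))), 0
2. p1 ∧ (p3 → p1), 0   [¬→-rule on 1]
3. ¬□◇(p1 ∧ (p3 → p1)), 0   [¬→-rule on 1]
4. p1, 0   [∧-rule on 2]
5. p3 → p1, 0   [∧-rule on 2]
6. ¬◇(p1 ∧ (p3 → p1)), 1   [¬□-rule on 3: fresh world 1, 0R1]
7. ¬(p1 ∧ (p3 → p1)), 0   [¬◇-rule on 6 via 1R0]
8. ¬(p1 ∧ (p3 → p1)), 1   [¬◇-rule on 6 via 1R1]
9. ¬(p3 → p1), 0   [¬∧-rule on 7 (branches; this branch)]
10. p3, 0   [¬→-rule on 9]
11. ¬p1, 0   [¬→-rule on 9]
Accessibility: 0R0, 0R1, 1R0, 1R1
Branch closes: p1 and ¬p1 both at 0.
Every branch closes; the branch above is one of them.

Unsatisfiable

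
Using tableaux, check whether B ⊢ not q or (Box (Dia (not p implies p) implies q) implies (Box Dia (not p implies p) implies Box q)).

Yes, valid

Tableau for the negation not (not q or (Box (Dia (not p implies p) implies q) implies (Box Dia (not p implies p) implies Box q))):
1. not (not q or (Box (Dia (not p implies p) implies q) implies (Box Dia (not p implies p) implies Box q))), w0
2. q, w0
3. not (Box (Dia (not p implies p) implies q) implies (Box Dia (not p implies p) implies Box q)), w0
4. Box (Dia (not p implies p) implies q), w0
5. not (Box Dia (not p implies p) implies Box q), w0
6. Box Dia (not p implies p), w0
7. not Box q, w0
8. Dia (not p implies p) implies q, w0
9. Dia (not p implies p), w0
10. not q, w1
11. Dia (not p implies p) implies q, w1
12. Dia (not p implies p), w1
13. not Dia (not p implies p), w1
14. not (not p implies p), w0
15. not p, w0
16. not (not p implies p), w1
17. not p, w1
18. not p implies p, w2
19. Dia (not p implies p) implies q, w2
20. Dia (not p implies p), w2
21. p, w2
22. q, w2
23. not p implies p, w3
24. not (not p implies p), w3
25. not p, w3
26. p, w3
Accessibility: w0Rw0, w0Rw1, w0Rw2, w1Rw0, w1Rw1, w1Rw3, w2Rw0, w2Rw2, w3Rw1, w3Rw3
Branch closes: p and not p both at w3.
Every branch of the negation's tableau closes; the branch above is one of them.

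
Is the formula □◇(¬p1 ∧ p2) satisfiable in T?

Satisfiable

1. □◇(¬p1 ∧ p2), 0
2. ◇(¬p1 ∧ p2), 0   [□-rule on 1 via 0R0]
3. ¬p1 ∧ p2, 1   [◇-rule on 2: fresh world 1, 0R1]
4. ¬p1, 1   [∧-rule on 3]
5. p2, 1   [∧-rule on 3]
6. ◇(¬p1 ∧ p2), 1   [□-rule on 1 via 0R1]
7. ¬p1 ∧ p2, 2   [◇-rule on 6: fresh world 2, 1R2]
8. ¬p1, 2   [∧-rule on 7]
9. p2, 2   [∧-rule on 7]
Accessibility: 0R0, 0R1, 1R1, 1R2, 2R2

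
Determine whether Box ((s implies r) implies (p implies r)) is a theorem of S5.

No, not valid

Tableau for the negation not Box ((s implies r) implies (p implies r)):
1. not Box ((s implies r) implies (p implies r)), w0
2. not ((s implies r) implies (p implies r)), w1
3. s implies r, w1
4. not (p implies r), w1
5. p, w1
6. not r, w1
7. not s, w1
Accessibility: w0Rw0, w0Rw1, w1Rw0, w1Rw1
The negation has an open branch (countermodel exists).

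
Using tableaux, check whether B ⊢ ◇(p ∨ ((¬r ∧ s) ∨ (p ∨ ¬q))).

No, not valid

Tableau for the negation ¬◇(p ∨ ((¬r ∧ s) ∨ (p ∨ ¬q))):
1. ¬◇(p ∨ ((¬r ∧ s) ∨ (p ∨ ¬q))), w0
2. ¬(p ∨ ((¬r ∧ s) ∨ (p ∨ ¬q))), w0   [¬◇-rule on 1 via w0Rw0]
3. ¬p, w0   [¬∨-rule on 2]
4. ¬((¬r ∧ s) ∨ (p ∨ ¬q)), w0   [¬∨-rule on 2]
5. ¬(¬r ∧ s), w0   [¬∨-rule on 4]
6. ¬(p ∨ ¬q), w0   [¬∨-rule on 4]
7. q, w0   [¬∨-rule on 6]
8. ¬s, w0   [¬∧-rule on 5 (branches; this branch)]
Accessibility: w0Rw0
The negation has an open branch (countermodel exists).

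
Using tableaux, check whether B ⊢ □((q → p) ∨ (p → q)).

Tableau for the negation ¬□((q → p) ∨ (p → q)):
1. ¬□((q → p) ∨ (p → q)), u
2. ¬((q → p) ∨ (p → q)), v
3. ¬(q → p), v
4. ¬(p → q), v
5. q, v
6. ¬p, v
7. p, v
8. ¬q, v
Accessibility: uRu, uRv, vRu, vRv
Branch closes: p and ¬p both at v.
Every branch of the negation's tableau closes; the branch above is one of them.

Yes, valid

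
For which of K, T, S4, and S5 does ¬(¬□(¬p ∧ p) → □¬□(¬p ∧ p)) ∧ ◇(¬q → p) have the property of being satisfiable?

K-tableau for the formula:
1. ¬(¬□(¬p ∧ p) → □¬□(¬p ∧ p)) ∧ ◇(¬q → p), u
2. ¬(¬□(¬p ∧ p) → □¬□(¬p ∧ p)), u   [∧-rule on 1]
3. ◇(¬q → p), u   [∧-rule on 1]
4. ¬□(¬p ∧ p), u   [¬→-rule on 2]
5. ¬□¬□(¬p ∧ p), u   [¬→-rule on 2]
6. ¬q → p, v   [◇-rule on 3: fresh world v, uRv]
7. p, v   [→-rule on 6 (branches; this branch)]
8. ¬(¬p ∧ p), w   [¬□-rule on 4: fresh world w, uRw]
9. ¬p, w   [¬∧-rule on 8 (branches; this branch)]
10. □(¬p ∧ p), x   [¬□-rule on 5: fresh world x, uRx]
Accessibility: uRv, uRw, uRx
Complete open branch: satisfiable in K.
T-tableau for the formula:
1. ¬(¬□(¬p ∧ p) → □¬□(¬p ∧ p)) ∧ ◇(¬q → p), u
2. ¬(¬□(¬p ∧ p) → □¬□(¬p ∧ p)), u   [∧-rule on 1]
3. ◇(¬q → p), u   [∧-rule on 1]
4. ¬□(¬p ∧ p), u   [¬→-rule on 2]
5. ¬□¬□(¬p ∧ p), u   [¬→-rule on 2]
6. ¬q → p, v   [◇-rule on 3: fresh world v, uRv]
7. p, v   [→-rule on 6 (branches; this branch)]
8. ¬(¬p ∧ p), w   [¬□-rule on 4: fresh world w, uRw]
9. ¬p, w   [¬∧-rule on 8 (branches; this branch)]
10. □(¬p ∧ p), x   [¬□-rule on 5: fresh world x, uRx]
11. ¬p ∧ p, x   [□-rule on 10 via xRx]
12. ¬p, x   [∧-rule on 11]
13. p, x   [∧-rule on 11]
Accessibility: uRu, uRv, uRw, uRx, vRv, wRw, xRx
Branch closes: p and ¬p both at x.
Every branch closes (one shown): unsatisfiable in T, hence also in S4, S5 (every S4/S5-frame is a T-frame).

K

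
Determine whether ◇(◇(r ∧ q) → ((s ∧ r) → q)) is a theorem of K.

Not valid

Tableau for the negation ¬◇(◇(r ∧ q) → ((s ∧ r) → q)):
1. ¬◇(◇(r ∧ q) → ((s ∧ r) → q)), w0
The negation has an open branch (countermodel exists).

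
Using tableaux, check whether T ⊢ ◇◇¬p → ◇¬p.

Tableau for the negation ¬(◇◇¬p → ◇¬p):
1. ¬(◇◇¬p → ◇¬p), w0
2. ◇◇¬p, w0
3. ¬◇¬p, w0
4. p, w0
5. ◇¬p, w1
6. p, w1
7. ¬p, w2
Accessibility: w0Rw0, w0Rw1, w1Rw1, w1Rw2, w2Rw2
The negation has an open branch (countermodel exists).

Invalid (countermodel exists)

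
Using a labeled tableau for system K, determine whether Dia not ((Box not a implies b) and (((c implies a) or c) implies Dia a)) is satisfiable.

Satisfiable (open branch found)

1. Dia not ((Box not a implies b) and (((c implies a) or c) implies Dia a)), 0
2. not ((Box not a implies b) and (((c implies a) or c) implies Dia a)), 1   [Dia-rule on 1: fresh world 1, 0R1]
3. not (((c implies a) or c) implies Dia a), 1   [neg-and-rule on 2 (branches; this branch)]
4. (c implies a) or c, 1   [neg-implies-rule on 3]
5. not Dia a, 1   [neg-implies-rule on 3]
6. c, 1   [or-rule on 4 (branches; this branch)]
Accessibility: 0R1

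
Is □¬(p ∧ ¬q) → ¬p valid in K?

Tableau for the negation ¬(□¬(p ∧ ¬q) → ¬p):
1. ¬(□¬(p ∧ ¬q) → ¬p), u
2. □¬(p ∧ ¬q), u
3. p, u
The negation has an open branch (countermodel exists).

Not valid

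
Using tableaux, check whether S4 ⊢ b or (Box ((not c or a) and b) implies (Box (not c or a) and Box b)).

Valid in S4

Tableau for the negation not (b or (Box ((not c or a) and b) implies (Box (not c or a) and Box b))):
1. not (b or (Box ((not c or a) and b) implies (Box (not c or a) and Box b))), u
2. not b, u
3. not (Box ((not c or a) and b) implies (Box (not c or a) and Box b)), u
4. Box ((not c or a) and b), u
5. not (Box (not c or a) and Box b), u
6. (not c or a) and b, u
7. not c or a, u
8. b, u
Accessibility: uRu
Branch closes: b and not b both at u.
Every branch of the negation's tableau closes; the branch above is one of them.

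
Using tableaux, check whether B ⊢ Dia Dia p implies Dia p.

Tableau for the negation not (Dia Dia p implies Dia p):
1. not (Dia Dia p implies Dia p), u
2. Dia Dia p, u   [neg-implies-rule on 1]
3. not Dia p, u   [neg-implies-rule on 1]
4. not p, u   [neg-Dia-rule on 3 via uRu]
5. Dia p, v   [Dia-rule on 2: fresh world v, uRv]
6. not p, v   [neg-Dia-rule on 3 via uRv]
7. p, w   [Dia-rule on 5: fresh world w, vRw]
Accessibility: uRu, uRv, vRu, vRv, vRw, wRv, wRw
The negation has an open branch (countermodel exists).

Invalid (countermodel exists)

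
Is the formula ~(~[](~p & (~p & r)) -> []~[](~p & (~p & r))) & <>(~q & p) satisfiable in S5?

No, unsatisfiable

1. ~(~[](~p & (~p & r)) -> []~[](~p & (~p & r))) & <>(~q & p), 0
2. ~(~[](~p & (~p & r)) -> []~[](~p & (~p & r))), 0
3. <>(~q & p), 0
4. ~[](~p & (~p & r)), 0
5. ~[]~[](~p & (~p & r)), 0
6. ~q & p, 1
7. ~q, 1
8. p, 1
9. ~(~p & (~p & r)), 2
10. ~(~p & r), 2
11. ~r, 2
12. [](~p & (~p & r)), 3
13. ~p & (~p & r), 0
14. ~p, 0
15. ~p & r, 0
16. r, 0
17. ~p & (~p & r), 1
18. ~p, 1
19. ~p & r, 1
Accessibility: 0R0, 0R1, 0R2, 0R3, 1R0, 1R1, 1R2, 1R3, 2R0, 2R1, 2R2, 2R3, 3R0, 3R1, 3R2, 3R3
Branch closes: p and ~p both at 1.
All branches of the tableau close; one closing branch shown above.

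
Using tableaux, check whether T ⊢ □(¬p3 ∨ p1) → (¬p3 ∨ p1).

Yes, valid

Tableau for the negation ¬(□(¬p3 ∨ p1) → (¬p3 ∨ p1)):
1. ¬(□(¬p3 ∨ p1) → (¬p3 ∨ p1)), 0
2. □(¬p3 ∨ p1), 0   [¬→-rule on 1]
3. ¬(¬p3 ∨ p1), 0   [¬→-rule on 1]
4. p3, 0   [¬∨-rule on 3]
5. ¬p1, 0   [¬∨-rule on 3]
6. ¬p3 ∨ p1, 0   [□-rule on 2 via 0R0]
7. p1, 0   [∨-rule on 6 (branches; this branch)]
Accessibility: 0R0
Branch closes: p1 and ¬p1 both at 0.
All branches of the negation close; one closing branch shown above.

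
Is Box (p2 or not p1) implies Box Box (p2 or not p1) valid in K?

No, not valid

Tableau for the negation not (Box (p2 or not p1) implies Box Box (p2 or not p1)):
1. not (Box (p2 or not p1) implies Box Box (p2 or not p1)), u
2. Box (p2 or not p1), u
3. not Box Box (p2 or not p1), u
4. not Box (p2 or not p1), v
5. p2 or not p1, v
6. not p1, v
7. not (p2 or not p1), w
8. not p2, w
9. p1, w
Accessibility: uRv, vRw
The negation has an open branch (countermodel exists).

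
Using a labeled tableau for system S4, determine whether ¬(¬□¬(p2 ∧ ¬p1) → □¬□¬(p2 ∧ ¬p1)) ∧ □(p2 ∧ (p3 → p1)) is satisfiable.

1. ¬(¬□¬(p2 ∧ ¬p1) → □¬□¬(p2 ∧ ¬p1)) ∧ □(p2 ∧ (p3 → p1)), w0
2. ¬(¬□¬(p2 ∧ ¬p1) → □¬□¬(p2 ∧ ¬p1)), w0
3. □(p2 ∧ (p3 → p1)), w0
4. ¬□¬(p2 ∧ ¬p1), w0
5. ¬□¬□¬(p2 ∧ ¬p1), w0
6. p2 ∧ (p3 → p1), w0
7. p2, w0
8. p3 → p1, w0
9. p1, w0
10. p2 ∧ ¬p1, w1
11. p2, w1
12. ¬p1, w1
13. p2 ∧ (p3 → p1), w1
14. p3 → p1, w1
15. ¬p3, w1
16. □¬(p2 ∧ ¬p1), w2
17. p2 ∧ (p3 → p1), w2
18. p2, w2
19. p3 → p1, w2
20. ¬(p2 ∧ ¬p1), w2
21. p1, w2
Accessibility: w0Rw0, w0Rw1, w0Rw2, w1Rw1, w2Rw2

Yes, satisfiable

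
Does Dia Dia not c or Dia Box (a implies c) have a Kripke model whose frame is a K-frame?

1. Dia Dia not c or Dia Box (a implies c), u
2. Dia Box (a implies c), u   [or-rule on 1 (branches; this branch)]
3. Box (a implies c), v   [Dia-rule on 2: fresh world v, uRv]
Accessibility: uRv

Satisfiable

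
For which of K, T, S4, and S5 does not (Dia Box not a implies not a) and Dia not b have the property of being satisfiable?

K, T, S4

S4-tableau for the formula:
1. not (Dia Box not a implies not a) and Dia not b, 0
2. not (Dia Box not a implies not a), 0
3. Dia not b, 0
4. Dia Box not a, 0
5. a, 0
6. not b, 1
7. Box not a, 2
8. not a, 2
Accessibility: 0R0, 0R1, 0R2, 1R1, 2R2
Complete open branch: satisfiable in S4, hence also in K, T (this S4-model is also a K-model and a T-model).
S5-tableau for the formula:
1. not (Dia Box not a implies not a) and Dia not b, 0
2. not (Dia Box not a implies not a), 0
3. Dia not b, 0
4. Dia Box not a, 0
5. a, 0
6. not b, 1
7. Box not a, 2
8. not a, 0
Accessibility: 0R0, 0R1, 0R2, 1R0, 1R1, 1R2, 2R0, 2R1, 2R2
Branch closes: a and not a both at 0.
Every branch closes (one shown): unsatisfiable in S5.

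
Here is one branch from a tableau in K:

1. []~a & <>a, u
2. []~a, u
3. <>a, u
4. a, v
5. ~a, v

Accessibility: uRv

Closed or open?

Both a and ~a appear at v.

Closed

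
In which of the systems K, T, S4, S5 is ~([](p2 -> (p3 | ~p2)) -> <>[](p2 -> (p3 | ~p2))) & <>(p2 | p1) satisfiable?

K-tableau for the formula:
1. ~([](p2 -> (p3 | ~p2)) -> <>[](p2 -> (p3 | ~p2))) & <>(p2 | p1), w0
2. ~([](p2 -> (p3 | ~p2)) -> <>[](p2 -> (p3 | ~p2))), w0
3. <>(p2 | p1), w0
4. [](p2 -> (p3 | ~p2)), w0
5. ~<>[](p2 -> (p3 | ~p2)), w0
6. p2 | p1, w1
7. p2 -> (p3 | ~p2), w1
8. ~[](p2 -> (p3 | ~p2)), w1
9. p1, w1
10. p3 | ~p2, w1
11. ~p2, w1
12. ~(p2 -> (p3 | ~p2)), w2
13. p2, w2
14. ~(p3 | ~p2), w2
15. ~p3, w2
Accessibility: w0Rw1, w1Rw2
Complete open branch: satisfiable in K.
T-tableau for the formula:
1. ~([](p2 -> (p3 | ~p2)) -> <>[](p2 -> (p3 | ~p2))) & <>(p2 | p1), w0
2. ~([](p2 -> (p3 | ~p2)) -> <>[](p2 -> (p3 | ~p2))), w0
3. <>(p2 | p1), w0
4. [](p2 -> (p3 | ~p2)), w0
5. ~<>[](p2 -> (p3 | ~p2)), w0
6. p2 -> (p3 | ~p2), w0
7. ~[](p2 -> (p3 | ~p2)), w0
8. p3 | ~p2, w0
9. ~p2, w0
10. p2 | p1, w1
11. p2 -> (p3 | ~p2), w1
12. ~[](p2 -> (p3 | ~p2)), w1
13. p1, w1
14. p3 | ~p2, w1
15. ~p2, w1
16. ~(p2 -> (p3 | ~p2)), w2
17. p2, w2
18. ~(p3 | ~p2), w2
19. ~p3, w2
20. p2 -> (p3 | ~p2), w2
21. ~[](p2 -> (p3 | ~p2)), w2
22. p3 | ~p2, w2
23. ~p2, w2
Accessibility: w0Rw0, w0Rw1, w0Rw2, w1Rw1, w2Rw2
Branch closes: p2 and ~p2 both at w2.
Every branch closes (one shown): unsatisfiable in T, hence also in S4, S5 (every S4/S5-frame is a T-frame).

K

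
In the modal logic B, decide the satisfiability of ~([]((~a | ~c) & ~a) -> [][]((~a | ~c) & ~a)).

1. ~([]((~a | ~c) & ~a) -> [][]((~a | ~c) & ~a)), w0
2. []((~a | ~c) & ~a), w0
3. ~[][]((~a | ~c) & ~a), w0
4. (~a | ~c) & ~a, w0
5. ~a | ~c, w0
6. ~a, w0
7. ~c, w0
8. ~[]((~a | ~c) & ~a), w1
9. (~a | ~c) & ~a, w1
10. ~a | ~c, w1
11. ~a, w1
12. ~c, w1
13. ~((~a | ~c) & ~a), w2
14. a, w2
Accessibility: w0Rw0, w0Rw1, w1Rw0, w1Rw1, w1Rw2, w2Rw1, w2Rw2

Satisfiable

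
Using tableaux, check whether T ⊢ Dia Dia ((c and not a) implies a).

Invalid (countermodel exists)

Tableau for the negation not Dia Dia ((c and not a) implies a):
1. not Dia Dia ((c and not a) implies a), u
2. not Dia ((c and not a) implies a), u   [neg-Dia-rule on 1 via uRu]
3. not ((c and not a) implies a), u   [neg-Dia-rule on 2 via uRu]
4. c and not a, u   [neg-implies-rule on 3]
5. not a, u   [neg-implies-rule on 3]
6. c, u   [and-rule on 4]
Accessibility: uRu
The negation has an open branch (countermodel exists).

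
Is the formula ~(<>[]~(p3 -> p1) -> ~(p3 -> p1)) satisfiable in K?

1. ~(<>[]~(p3 -> p1) -> ~(p3 -> p1)), u
2. <>[]~(p3 -> p1), u
3. p3 -> p1, u
4. p1, u
5. []~(p3 -> p1), v
Accessibility: uRv

Satisfiable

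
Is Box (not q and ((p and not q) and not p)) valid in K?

Tableau for the negation not Box (not q and ((p and not q) and not p)):
1. not Box (not q and ((p and not q) and not p)), u
2. not (not q and ((p and not q) and not p)), v
3. not ((p and not q) and not p), v
4. p, v
Accessibility: uRv
The negation has an open branch (countermodel exists).

Not valid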